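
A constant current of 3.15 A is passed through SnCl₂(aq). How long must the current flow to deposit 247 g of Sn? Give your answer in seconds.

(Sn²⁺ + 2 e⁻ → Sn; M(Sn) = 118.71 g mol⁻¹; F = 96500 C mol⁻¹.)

1.27 × 10⁵ s

n(Sn) = m/M = 247 / 118.71 = 2.081 mol.
Each Sn atom requires 2 electrons, so n(e⁻) = 2 × 2.081 = 4.161 mol.
Q = n(e⁻)·F = 4.161 × 96500 = 401600 C.
t = Q/I = 401600 / 3.150 A = 127500 s.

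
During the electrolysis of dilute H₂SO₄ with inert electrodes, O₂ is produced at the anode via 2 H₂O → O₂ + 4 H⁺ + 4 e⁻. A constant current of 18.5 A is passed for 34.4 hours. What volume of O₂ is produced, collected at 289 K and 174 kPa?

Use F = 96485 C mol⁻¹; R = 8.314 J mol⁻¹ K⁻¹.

Q = I·t = 18.50 A × 123840 s = 2291000 C.
n(e⁻) = Q/F = 2291000 / 96485 = 23.75 mol.
4 electrons are transferred per O₂ molecule, so n(O₂) = 23.75 / 4 = 5.936 mol.
V = nRT/P = (5.936 × 8.314 × 289) / (174 × 10³ Pa) = 0.0820 m³ = 82.0 L.

82.0 L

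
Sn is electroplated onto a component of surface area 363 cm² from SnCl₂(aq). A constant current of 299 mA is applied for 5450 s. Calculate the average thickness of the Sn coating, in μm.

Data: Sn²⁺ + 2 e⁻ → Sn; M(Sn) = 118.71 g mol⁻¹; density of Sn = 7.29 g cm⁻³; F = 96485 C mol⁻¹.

3.79 μm

Q = I·t = 0.2990 × 5450.0 = 1630 C; n(e⁻) = 0.01689 mol.
n(Sn) = n(e⁻)/2 = 0.008445 mol, so m = 0.008445 × 118.71 = 1.002 g.
Volume = m/ρ = 1.002 / 7.29 = 0.1375 cm³.
Thickness = V/A = 0.1375 / 363 = 3.79 × 10⁻⁴ cm = 3.79 μm.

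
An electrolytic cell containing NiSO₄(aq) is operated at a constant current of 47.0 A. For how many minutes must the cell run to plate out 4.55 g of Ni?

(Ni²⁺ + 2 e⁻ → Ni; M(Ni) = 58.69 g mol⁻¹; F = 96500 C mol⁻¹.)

5.31 min

n(Ni) = m/M = 4.55 / 58.69 = 0.07753 mol.
Each Ni atom requires 2 electrons, so n(e⁻) = 2 × 0.07753 = 0.1551 mol.
Q = n(e⁻)·F = 0.1551 × 96500 = 14960 C.
t = Q/I = 14960 / 47.00 A = 318.4 s = 5.31 min.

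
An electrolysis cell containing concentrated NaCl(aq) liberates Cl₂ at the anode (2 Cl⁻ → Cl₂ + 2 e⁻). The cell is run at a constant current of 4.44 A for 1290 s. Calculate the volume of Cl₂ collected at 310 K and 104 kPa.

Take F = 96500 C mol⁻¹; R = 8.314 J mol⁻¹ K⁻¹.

0.735 L

Q = I·t = 4.440 A × 1290.0 s = 5728 C.
n(e⁻) = Q/F = 5728 / 96500 = 0.05935 mol.
2 electrons are transferred per Cl₂ molecule, so n(Cl₂) = 0.05935 / 2 = 0.02968 mol.
V = nRT/P = (0.02968 × 8.314 × 310) / (104 × 10³ Pa) = 7.35 × 10⁻⁴ m³ = 0.735 L.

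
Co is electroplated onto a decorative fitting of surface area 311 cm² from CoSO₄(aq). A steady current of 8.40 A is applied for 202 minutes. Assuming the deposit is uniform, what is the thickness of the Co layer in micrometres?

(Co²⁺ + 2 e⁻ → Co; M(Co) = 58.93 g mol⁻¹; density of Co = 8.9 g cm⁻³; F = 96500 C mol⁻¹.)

112 μm

Q = I·t = 8.400 × 12120 = 101800 C; n(e⁻) = 1.055 mol.
n(Co) = n(e⁻)/2 = 0.5275 mol, so m = 0.5275 × 58.93 = 31.09 g.
Volume = m/ρ = 31.09 / 8.9 = 3.493 cm³.
Thickness = V/A = 3.493 / 311 = 0.0112 cm = 112 μm.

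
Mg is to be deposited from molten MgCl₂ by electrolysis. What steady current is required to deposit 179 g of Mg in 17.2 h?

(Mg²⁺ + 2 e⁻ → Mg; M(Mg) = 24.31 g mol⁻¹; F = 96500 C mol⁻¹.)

n(Mg) = 179 / 24.31 = 7.363 mol.
n(e⁻) = 2 × 7.363 = 14.73 mol.
Q = n(e⁻)·F = 14.73 × 96500 = 1421000 C.
I = Q/t = 1421000 / 61920 s = 23.0 A.

23.0 A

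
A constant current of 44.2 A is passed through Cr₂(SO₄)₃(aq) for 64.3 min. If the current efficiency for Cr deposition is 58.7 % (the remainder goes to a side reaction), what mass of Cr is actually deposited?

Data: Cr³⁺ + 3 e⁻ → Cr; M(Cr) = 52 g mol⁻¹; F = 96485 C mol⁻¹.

18.0 g

Q = I·t = 44.20 × 3858.0 = 170500 C.
n(e⁻) = 170500/96485 = 1.767 mol; theoretically n(Cr) = 1.767/3 = 0.5891 mol, m_theo = 30.63 g.
At 58.7 % efficiency, m_actual = 0.587 × 30.63 = 18.0 g.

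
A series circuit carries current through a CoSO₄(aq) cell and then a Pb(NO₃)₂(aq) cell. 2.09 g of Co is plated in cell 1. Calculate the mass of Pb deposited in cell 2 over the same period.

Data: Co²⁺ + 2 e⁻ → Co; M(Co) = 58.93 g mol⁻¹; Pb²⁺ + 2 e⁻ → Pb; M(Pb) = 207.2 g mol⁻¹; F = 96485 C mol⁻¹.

n(Co) = 2.09 / 58.93 = 0.03547 mol.
Since Co²⁺ + 2 e⁻ → Co, n(e⁻) passed = 2 × 0.03547 = 0.07093 mol.
Cells in series carry the same charge, so the same 0.07093 mol of electrons passes through cell 2.
Pb²⁺ + 2 e⁻ → Pb, so n(Pb) = 0.07093 / 2 = 0.03547 mol.
m(Pb) = 0.03547 × 207.2 = 7.35 g.

7.35 g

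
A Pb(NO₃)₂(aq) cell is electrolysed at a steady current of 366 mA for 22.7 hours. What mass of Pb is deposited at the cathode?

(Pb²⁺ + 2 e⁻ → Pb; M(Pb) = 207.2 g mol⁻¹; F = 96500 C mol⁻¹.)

Q = I·t = 0.3660 A × 81720 s = 29910 C.
n(e⁻) = Q/F = 29910 / 96500 = 0.3099 mol.
Pb²⁺ + 2 e⁻ → Pb, so n(Pb) = n(e⁻)/2 = 0.1550 mol.
m = n·M = 0.1550 × 207.2 = 32.1 g.

32.1 g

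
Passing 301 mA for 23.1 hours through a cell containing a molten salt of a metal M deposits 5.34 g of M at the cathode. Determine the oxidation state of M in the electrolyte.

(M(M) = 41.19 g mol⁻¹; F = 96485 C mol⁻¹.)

+2

Q = I·t = 0.3010 A × 83160 s = 25030 C, so n(e⁻) = 25030/96485 = 0.2594 mol.
n(M) deposited = 5.34 / 41.19 = 0.1296 mol.
Electrons per atom = n(e⁻)/n(M) = 0.2594 / 0.1296 = 2.00 ≈ 2, so the ion is M²⁺.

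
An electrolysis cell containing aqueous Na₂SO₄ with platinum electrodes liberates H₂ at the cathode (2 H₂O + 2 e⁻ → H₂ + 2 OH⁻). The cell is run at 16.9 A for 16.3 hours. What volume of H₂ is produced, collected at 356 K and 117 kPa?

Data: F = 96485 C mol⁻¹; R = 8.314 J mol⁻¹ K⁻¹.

130 L

Q = I·t = 16.90 A × 58680 s = 991700 C.
n(e⁻) = Q/F = 991700 / 96485 = 10.28 mol.
2 electrons are transferred per H₂ molecule, so n(H₂) = 10.28 / 2 = 5.139 mol.
V = nRT/P = (5.139 × 8.314 × 356) / (117 × 10³ Pa) = 0.130 m³ = 130 L.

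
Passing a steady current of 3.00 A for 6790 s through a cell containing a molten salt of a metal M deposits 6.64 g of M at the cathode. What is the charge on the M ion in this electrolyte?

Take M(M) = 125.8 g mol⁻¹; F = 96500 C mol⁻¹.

+4

Q = I·t = 3.000 A × 6790.0 s = 20370 C, so n(e⁻) = 20370/96500 = 0.2111 mol.
n(M) deposited = 6.64 / 125.8 = 0.05278 mol.
Electrons per atom = n(e⁻)/n(M) = 0.2111 / 0.05278 = 4.00 ≈ 4, so the ion is M⁴⁺.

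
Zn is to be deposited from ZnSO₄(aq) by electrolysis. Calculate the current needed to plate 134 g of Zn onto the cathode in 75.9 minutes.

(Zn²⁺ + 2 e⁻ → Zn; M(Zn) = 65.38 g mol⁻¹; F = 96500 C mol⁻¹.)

n(Zn) = 134 / 65.38 = 2.050 mol.
n(e⁻) = 2 × 2.050 = 4.099 mol.
Q = n(e⁻)·F = 4.099 × 96500 = 395600 C.
I = Q/t = 395600 / 4554.0 s = 86.9 A.

86.9 A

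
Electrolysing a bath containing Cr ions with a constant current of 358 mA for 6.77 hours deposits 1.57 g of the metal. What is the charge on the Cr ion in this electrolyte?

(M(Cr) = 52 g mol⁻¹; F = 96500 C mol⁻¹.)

Q = I·t = 0.3580 A × 24372 s = 8725 C, so n(e⁻) = 8725/96500 = 0.09042 mol.
n(Cr) deposited = 1.57 / 52 = 0.03019 mol.
Electrons per atom = n(e⁻)/n(Cr) = 0.09042 / 0.03019 = 2.99 ≈ 3, so the ion is Cr³⁺.

+3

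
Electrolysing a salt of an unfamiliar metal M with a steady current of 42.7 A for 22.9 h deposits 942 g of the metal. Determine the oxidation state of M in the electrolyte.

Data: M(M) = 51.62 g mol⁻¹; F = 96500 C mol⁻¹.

Q = I·t = 42.70 A × 82440 s = 3520000 C, so n(e⁻) = 3520000/96500 = 36.48 mol.
n(M) deposited = 942 / 51.62 = 18.25 mol.
Electrons per atom = n(e⁻)/n(M) = 36.48 / 18.25 = 2.00 ≈ 2, so the ion is M²⁺.

+2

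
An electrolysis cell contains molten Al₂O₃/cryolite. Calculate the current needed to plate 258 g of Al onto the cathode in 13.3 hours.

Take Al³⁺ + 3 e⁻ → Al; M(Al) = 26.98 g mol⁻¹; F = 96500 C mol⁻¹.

57.8 A

n(Al) = 258 / 26.98 = 9.563 mol.
n(e⁻) = 3 × 9.563 = 28.69 mol.
Q = n(e⁻)·F = 28.69 × 96500 = 2768000 C.
I = Q/t = 2768000 / 47880 s = 57.8 A.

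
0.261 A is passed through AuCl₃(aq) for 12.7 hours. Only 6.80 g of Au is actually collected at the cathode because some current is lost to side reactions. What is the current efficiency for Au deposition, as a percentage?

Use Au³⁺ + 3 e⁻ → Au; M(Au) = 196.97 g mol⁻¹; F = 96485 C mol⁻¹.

83.7 %

Q = I·t = 0.2610 × 45720 = 11930 C; n(e⁻) = 11930/96485 = 0.1237 mol.
Theoretical n(Au) = n(e⁻)/3 = 0.04123 mol, i.e. m_theo = 0.04123 × 196.97 = 8.120 g.
Efficiency = m_actual / m_theo = 6.80 / 8.120 = 83.7 %.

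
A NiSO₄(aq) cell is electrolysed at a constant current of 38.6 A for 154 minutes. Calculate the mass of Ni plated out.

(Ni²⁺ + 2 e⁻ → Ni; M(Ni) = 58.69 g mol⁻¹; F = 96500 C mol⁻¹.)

108 g

Q = I·t = 38.60 A × 9240.0 s = 356700 C.
n(e⁻) = Q/F = 356700 / 96500 = 3.696 mol.
Ni²⁺ + 2 e⁻ → Ni, so n(Ni) = n(e⁻)/2 = 1.848 mol.
m = n·M = 1.848 × 58.69 = 108 g.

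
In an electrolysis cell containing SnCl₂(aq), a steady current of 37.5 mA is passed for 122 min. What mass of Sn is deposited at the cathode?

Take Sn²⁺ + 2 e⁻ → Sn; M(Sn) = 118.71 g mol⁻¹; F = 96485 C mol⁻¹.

0.169 g

Q = I·t = 0.03750 A × 7320.0 s = 274.5 C.
n(e⁻) = Q/F = 274.5 / 96485 = 0.002845 mol.
Sn²⁺ + 2 e⁻ → Sn, so n(Sn) = n(e⁻)/2 = 0.001423 mol.
m = n·M = 0.001423 × 118.71 = 0.169 g.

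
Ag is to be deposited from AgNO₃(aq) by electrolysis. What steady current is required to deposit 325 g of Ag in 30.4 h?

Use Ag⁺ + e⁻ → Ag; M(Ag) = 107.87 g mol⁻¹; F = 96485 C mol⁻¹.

n(Ag) = 325 / 107.87 = 3.013 mol.
n(e⁻) = 1 × 3.013 = 3.013 mol.
Q = n(e⁻)·F = 3.013 × 96485 = 290700 C.
I = Q/t = 290700 / 109440 s = 2.66 A.

2.66 A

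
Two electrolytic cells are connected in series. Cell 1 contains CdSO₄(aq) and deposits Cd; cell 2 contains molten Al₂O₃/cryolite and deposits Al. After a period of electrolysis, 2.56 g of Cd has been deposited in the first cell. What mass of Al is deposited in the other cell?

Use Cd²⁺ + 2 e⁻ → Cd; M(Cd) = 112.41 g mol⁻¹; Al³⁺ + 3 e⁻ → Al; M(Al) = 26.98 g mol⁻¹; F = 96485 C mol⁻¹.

n(Cd) = 2.56 / 112.41 = 0.02277 mol.
Since Cd²⁺ + 2 e⁻ → Cd, n(e⁻) passed = 2 × 0.02277 = 0.04555 mol.
Cells in series carry the same charge, so the same 0.04555 mol of electrons passes through cell 2.
Al³⁺ + 3 e⁻ → Al, so n(Al) = 0.04555 / 3 = 0.01518 mol.
m(Al) = 0.01518 × 26.98 = 0.410 g.

0.410 g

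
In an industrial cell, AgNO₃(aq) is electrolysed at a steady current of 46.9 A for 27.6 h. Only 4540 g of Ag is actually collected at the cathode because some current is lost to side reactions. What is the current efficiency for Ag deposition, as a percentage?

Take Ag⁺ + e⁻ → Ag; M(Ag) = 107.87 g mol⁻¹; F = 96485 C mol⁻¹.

87.1 %

Q = I·t = 46.90 × 99360 = 4660000 C; n(e⁻) = 4660000/96485 = 48.30 mol.
Theoretical n(Ag) = n(e⁻)/1 = 48.30 mol, i.e. m_theo = 48.30 × 107.87 = 5210 g.
Efficiency = m_actual / m_theo = 4540 / 5210 = 87.1 %.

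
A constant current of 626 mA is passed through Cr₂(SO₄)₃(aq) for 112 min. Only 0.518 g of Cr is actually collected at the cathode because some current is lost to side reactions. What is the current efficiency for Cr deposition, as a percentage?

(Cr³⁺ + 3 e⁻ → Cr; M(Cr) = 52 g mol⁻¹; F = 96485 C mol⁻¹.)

Q = I·t = 0.6260 × 6720.0 = 4207 C; n(e⁻) = 4207/96485 = 0.04360 mol.
Theoretical n(Cr) = n(e⁻)/3 = 0.01453 mol, i.e. m_theo = 0.01453 × 52 = 0.7557 g.
Efficiency = m_actual / m_theo = 0.518 / 0.7557 = 68.5 %.

68.5 %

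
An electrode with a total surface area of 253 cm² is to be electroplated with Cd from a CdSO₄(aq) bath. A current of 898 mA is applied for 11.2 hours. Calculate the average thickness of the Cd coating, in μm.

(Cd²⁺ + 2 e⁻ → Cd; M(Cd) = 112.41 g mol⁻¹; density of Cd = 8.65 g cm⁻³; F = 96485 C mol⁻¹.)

Q = I·t = 0.8980 × 40320 = 36210 C; n(e⁻) = 0.3753 mol.
n(Cd) = n(e⁻)/2 = 0.1876 mol, so m = 0.1876 × 112.41 = 21.09 g.
Volume = m/ρ = 21.09 / 8.65 = 2.438 cm³.
Thickness = V/A = 2.438 / 253 = 0.00964 cm = 96.4 μm.

96.4 μm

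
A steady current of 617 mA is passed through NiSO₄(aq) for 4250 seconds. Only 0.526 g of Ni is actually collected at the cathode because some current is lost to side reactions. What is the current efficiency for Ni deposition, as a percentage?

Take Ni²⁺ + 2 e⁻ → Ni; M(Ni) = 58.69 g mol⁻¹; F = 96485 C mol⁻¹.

66.0 %

Q = I·t = 0.6170 × 4250.0 = 2622 C; n(e⁻) = 2622/96485 = 0.02718 mol.
Theoretical n(Ni) = n(e⁻)/2 = 0.01359 mol, i.e. m_theo = 0.01359 × 58.69 = 0.7975 g.
Efficiency = m_actual / m_theo = 0.526 / 0.7975 = 66.0 %.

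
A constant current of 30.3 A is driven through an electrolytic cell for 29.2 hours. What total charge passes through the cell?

3.19 × 10⁶ C

Q = I·t = 30.30 A × 105120 s = 3.19 × 10⁶ C.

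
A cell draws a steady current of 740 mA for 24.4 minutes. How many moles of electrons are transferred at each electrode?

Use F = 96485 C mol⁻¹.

0.0112 mol

Q = I·t = 0.7400 A × 1464.0 s = 1083 C.
n(e⁻) = Q/F = 1083 / 96485 = 0.0112 mol.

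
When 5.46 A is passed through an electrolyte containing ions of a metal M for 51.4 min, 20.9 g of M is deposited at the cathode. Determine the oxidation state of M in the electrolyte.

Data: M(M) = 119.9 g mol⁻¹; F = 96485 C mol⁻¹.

Q = I·t = 5.460 A × 3084.0 s = 16840 C, so n(e⁻) = 16840/96485 = 0.1745 mol.
n(M) deposited = 20.9 / 119.9 = 0.1743 mol.
Electrons per atom = n(e⁻)/n(M) = 0.1745 / 0.1743 = 1.00 ≈ 1, so the ion is M⁺.

+1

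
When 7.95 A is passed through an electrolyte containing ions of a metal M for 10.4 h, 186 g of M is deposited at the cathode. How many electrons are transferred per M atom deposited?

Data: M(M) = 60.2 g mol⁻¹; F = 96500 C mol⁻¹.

Q = I·t = 7.950 A × 37440 s = 297600 C, so n(e⁻) = 297600/96500 = 3.084 mol.
n(M) deposited = 186 / 60.2 = 3.090 mol.
Electrons per atom = n(e⁻)/n(M) = 3.084 / 3.090 = 0.998 ≈ 1, so the ion is M⁺.

1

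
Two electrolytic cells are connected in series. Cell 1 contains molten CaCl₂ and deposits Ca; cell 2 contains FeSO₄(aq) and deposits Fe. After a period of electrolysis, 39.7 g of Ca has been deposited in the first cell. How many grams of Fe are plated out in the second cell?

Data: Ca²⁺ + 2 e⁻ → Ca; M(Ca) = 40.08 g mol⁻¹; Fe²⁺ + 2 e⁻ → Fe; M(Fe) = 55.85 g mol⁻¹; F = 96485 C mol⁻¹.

55.3 g

n(Ca) = 39.7 / 40.08 = 0.9905 mol.
Since Ca²⁺ + 2 e⁻ → Ca, n(e⁻) passed = 2 × 0.9905 = 1.981 mol.
Cells in series carry the same charge, so the same 1.981 mol of electrons passes through cell 2.
Fe²⁺ + 2 e⁻ → Fe, so n(Fe) = 1.981 / 2 = 0.9905 mol.
m(Fe) = 0.9905 × 55.85 = 55.3 g.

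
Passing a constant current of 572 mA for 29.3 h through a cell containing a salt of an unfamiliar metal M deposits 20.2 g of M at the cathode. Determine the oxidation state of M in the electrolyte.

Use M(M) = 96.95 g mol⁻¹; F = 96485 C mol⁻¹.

Q = I·t = 0.5720 A × 105480 s = 60330 C, so n(e⁻) = 60330/96485 = 0.6253 mol.
n(M) deposited = 20.2 / 96.95 = 0.2084 mol.
Electrons per atom = n(e⁻)/n(M) = 0.6253 / 0.2084 = 3.00 ≈ 3, so the ion is M³⁺.

+3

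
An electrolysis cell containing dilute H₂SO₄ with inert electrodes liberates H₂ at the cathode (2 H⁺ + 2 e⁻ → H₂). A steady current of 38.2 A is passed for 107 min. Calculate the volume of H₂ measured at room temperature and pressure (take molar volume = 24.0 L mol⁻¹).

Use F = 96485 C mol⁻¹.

Q = I·t = 38.20 A × 6420.0 s = 245200 C.
n(e⁻) = Q/F = 245200 / 96485 = 2.542 mol.
2 electrons are transferred per H₂ molecule, so n(H₂) = 2.542 / 2 = 1.271 mol.
V = n × V_m = 1.271 × 24.0 = 30.5 L.

30.5 L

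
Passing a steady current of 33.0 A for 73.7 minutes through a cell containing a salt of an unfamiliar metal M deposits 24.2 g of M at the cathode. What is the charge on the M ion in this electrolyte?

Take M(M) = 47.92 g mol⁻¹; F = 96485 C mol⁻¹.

Q = I·t = 33.00 A × 4422.0 s = 145900 C, so n(e⁻) = 145900/96485 = 1.512 mol.
n(M) deposited = 24.2 / 47.92 = 0.5050 mol.
Electrons per atom = n(e⁻)/n(M) = 1.512 / 0.5050 = 2.99 ≈ 3, so the ion is M³⁺.

+3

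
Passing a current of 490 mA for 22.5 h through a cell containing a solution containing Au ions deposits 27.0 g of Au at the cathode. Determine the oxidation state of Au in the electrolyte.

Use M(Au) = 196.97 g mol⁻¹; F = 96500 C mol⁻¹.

+3

Q = I·t = 0.4900 A × 81000 s = 39690 C, so n(e⁻) = 39690/96500 = 0.4113 mol.
n(Au) deposited = 27.0 / 196.97 = 0.1371 mol.
Electrons per atom = n(e⁻)/n(Au) = 0.4113 / 0.1371 = 3.00 ≈ 3, so the ion is Au³⁺.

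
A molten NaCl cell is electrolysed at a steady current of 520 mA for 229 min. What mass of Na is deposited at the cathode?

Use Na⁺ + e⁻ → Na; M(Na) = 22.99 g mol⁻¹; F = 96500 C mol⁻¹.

1.70 g

Q = I·t = 0.5200 A × 13740 s = 7145 C.
n(e⁻) = Q/F = 7145 / 96500 = 0.07404 mol.
Na⁺ + e⁻ → Na, so n(Na) = n(e⁻)/1 = 0.07404 mol.
m = n·M = 0.07404 × 22.99 = 1.70 g.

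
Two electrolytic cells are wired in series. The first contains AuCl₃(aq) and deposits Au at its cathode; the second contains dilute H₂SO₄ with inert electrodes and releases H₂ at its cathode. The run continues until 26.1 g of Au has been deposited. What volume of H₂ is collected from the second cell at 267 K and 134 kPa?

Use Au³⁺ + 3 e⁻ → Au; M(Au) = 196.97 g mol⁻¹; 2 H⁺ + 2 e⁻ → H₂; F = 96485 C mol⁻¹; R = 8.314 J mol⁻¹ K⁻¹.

3.29 L

n(Au) = 26.1 / 196.97 = 0.1325 mol, so n(e⁻) = 3 × 0.1325 = 0.3975 mol.
The cells are in series, so the same 0.3975 mol of electrons passes through the second cell.
2 H⁺ + 2 e⁻ → H₂ — 2 mol e⁻ per mol H₂, so n(H₂) = 0.3975/2 = 0.1988 mol.
V = nRT/P = (0.1988 × 8.314 × 267) / (134 × 10³) = 0.00329 m³ = 3.29 L.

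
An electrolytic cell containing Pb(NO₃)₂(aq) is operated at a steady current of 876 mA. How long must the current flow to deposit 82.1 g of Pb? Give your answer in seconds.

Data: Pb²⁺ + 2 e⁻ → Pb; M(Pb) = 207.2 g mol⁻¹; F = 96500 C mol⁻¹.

n(Pb) = m/M = 82.1 / 207.2 = 0.3962 mol.
Each Pb atom requires 2 electrons, so n(e⁻) = 2 × 0.3962 = 0.7925 mol.
Q = n(e⁻)·F = 0.7925 × 96500 = 76470 C.
t = Q/I = 76470 / 0.8760 A = 87300 s.

87300 s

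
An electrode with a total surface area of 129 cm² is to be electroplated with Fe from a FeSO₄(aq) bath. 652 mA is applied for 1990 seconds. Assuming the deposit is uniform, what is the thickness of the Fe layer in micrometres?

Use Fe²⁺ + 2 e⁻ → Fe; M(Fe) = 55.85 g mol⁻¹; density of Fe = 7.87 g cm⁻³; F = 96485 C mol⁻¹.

3.70 μm

Q = I·t = 0.6520 × 1990.0 = 1297 C; n(e⁻) = 0.01345 mol.
n(Fe) = n(e⁻)/2 = 0.006724 mol, so m = 0.006724 × 55.85 = 0.3755 g.
Volume = m/ρ = 0.3755 / 7.87 = 0.04772 cm³.
Thickness = V/A = 0.04772 / 129 = 3.70 × 10⁻⁴ cm = 3.70 μm.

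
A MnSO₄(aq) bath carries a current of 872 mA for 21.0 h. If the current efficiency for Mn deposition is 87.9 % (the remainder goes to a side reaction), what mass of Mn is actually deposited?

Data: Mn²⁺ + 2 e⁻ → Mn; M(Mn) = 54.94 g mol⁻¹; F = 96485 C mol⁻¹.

16.5 g

Q = I·t = 0.8720 × 75600 = 65920 C.
n(e⁻) = 65920/96485 = 0.6832 mol; theoretically n(Mn) = 0.6832/2 = 0.3416 mol, m_theo = 18.77 g.
At 87.9 % efficiency, m_actual = 0.879 × 18.77 = 16.5 g.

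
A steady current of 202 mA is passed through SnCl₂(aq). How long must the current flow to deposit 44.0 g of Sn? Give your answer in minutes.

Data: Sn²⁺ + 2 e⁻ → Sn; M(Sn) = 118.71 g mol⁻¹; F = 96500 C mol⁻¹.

n(Sn) = m/M = 44.0 / 118.71 = 0.3707 mol.
Each Sn atom requires 2 electrons, so n(e⁻) = 2 × 0.3707 = 0.7413 mol.
Q = n(e⁻)·F = 0.7413 × 96500 = 71540 C.
t = Q/I = 71540 / 0.2020 A = 354100 s = 5900 min.

5900 min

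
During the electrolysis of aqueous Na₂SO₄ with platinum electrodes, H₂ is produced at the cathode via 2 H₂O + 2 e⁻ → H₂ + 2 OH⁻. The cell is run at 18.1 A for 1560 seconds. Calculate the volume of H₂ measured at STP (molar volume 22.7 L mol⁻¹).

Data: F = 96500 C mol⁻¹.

Q = I·t = 18.10 A × 1560.0 s = 28240 C.
n(e⁻) = Q/F = 28240 / 96500 = 0.2926 mol.
2 electrons are transferred per H₂ molecule, so n(H₂) = 0.2926 / 2 = 0.1463 mol.
V = n × V_m = 0.1463 × 22.7 = 3.32 L.

3.32 L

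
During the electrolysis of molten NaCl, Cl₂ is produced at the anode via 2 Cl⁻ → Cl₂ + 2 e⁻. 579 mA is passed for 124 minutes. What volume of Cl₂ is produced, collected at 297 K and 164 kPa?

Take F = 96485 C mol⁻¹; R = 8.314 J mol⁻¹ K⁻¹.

0.336 L

Q = I·t = 0.5790 A × 7440.0 s = 4308 C.
n(e⁻) = Q/F = 4308 / 96485 = 0.04465 mol.
2 electrons are transferred per Cl₂ molecule, so n(Cl₂) = 0.04465 / 2 = 0.02232 mol.
V = nRT/P = (0.02232 × 8.314 × 297) / (164 × 10³ Pa) = 3.36 × 10⁻⁴ m³ = 0.336 L.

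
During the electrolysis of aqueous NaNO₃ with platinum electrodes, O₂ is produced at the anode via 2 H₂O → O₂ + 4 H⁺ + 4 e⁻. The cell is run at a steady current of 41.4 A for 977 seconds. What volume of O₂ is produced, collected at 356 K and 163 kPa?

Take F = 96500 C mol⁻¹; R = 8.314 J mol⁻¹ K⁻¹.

Q = I·t = 41.40 A × 977.00 s = 40450 C.
n(e⁻) = Q/F = 40450 / 96500 = 0.4191 mol.
4 electrons are transferred per O₂ molecule, so n(O₂) = 0.4191 / 4 = 0.1048 mol.
V = nRT/P = (0.1048 × 8.314 × 356) / (163 × 10³ Pa) = 0.00190 m³ = 1.90 L.

1.90 L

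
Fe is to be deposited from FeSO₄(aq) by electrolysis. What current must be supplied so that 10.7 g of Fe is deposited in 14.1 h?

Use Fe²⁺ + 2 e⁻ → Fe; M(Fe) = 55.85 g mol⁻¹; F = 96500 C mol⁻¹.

n(Fe) = 10.7 / 55.85 = 0.1916 mol.
n(e⁻) = 2 × 0.1916 = 0.3832 mol.
Q = n(e⁻)·F = 0.3832 × 96500 = 36980 C.
I = Q/t = 36980 / 50760 s = 0.728 A.

0.728 A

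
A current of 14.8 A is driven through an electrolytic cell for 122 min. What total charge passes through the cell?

1.08 × 10⁵ C

Q = I·t = 14.80 A × 7320.0 s = 1.08 × 10⁵ C.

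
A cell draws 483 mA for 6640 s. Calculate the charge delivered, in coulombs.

3210 C

Q = I·t = 0.4830 A × 6640.0 s = 3210 C.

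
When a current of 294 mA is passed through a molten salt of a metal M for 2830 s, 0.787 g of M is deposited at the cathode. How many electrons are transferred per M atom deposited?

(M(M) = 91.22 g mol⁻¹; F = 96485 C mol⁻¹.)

Q = I·t = 0.2940 A × 2830.0 s = 832.0 C, so n(e⁻) = 832.0/96485 = 0.008623 mol.
n(M) deposited = 0.787 / 91.22 = 0.008627 mol.
Electrons per atom = n(e⁻)/n(M) = 0.008623 / 0.008627 = 1.00 ≈ 1, so the ion is M⁺.

1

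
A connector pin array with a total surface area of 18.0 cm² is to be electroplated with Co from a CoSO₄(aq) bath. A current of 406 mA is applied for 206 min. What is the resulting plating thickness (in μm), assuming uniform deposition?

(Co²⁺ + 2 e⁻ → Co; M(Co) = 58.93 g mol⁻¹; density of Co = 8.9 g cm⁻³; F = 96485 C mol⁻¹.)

95.7 μm

Q = I·t = 0.4060 × 12360 = 5018 C; n(e⁻) = 0.05201 mol.
n(Co) = n(e⁻)/2 = 0.02600 mol, so m = 0.02600 × 58.93 = 1.532 g.
Volume = m/ρ = 1.532 / 8.9 = 0.1722 cm³.
Thickness = V/A = 0.1722 / 18.0 = 0.00957 cm = 95.7 μm.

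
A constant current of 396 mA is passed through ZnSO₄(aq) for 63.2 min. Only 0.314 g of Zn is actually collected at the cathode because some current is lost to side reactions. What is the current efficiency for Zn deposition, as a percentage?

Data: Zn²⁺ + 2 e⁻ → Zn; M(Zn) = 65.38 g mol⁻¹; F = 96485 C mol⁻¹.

Q = I·t = 0.3960 × 3792.0 = 1502 C; n(e⁻) = 1502/96485 = 0.01556 mol.
Theoretical n(Zn) = n(e⁻)/2 = 0.007782 mol, i.e. m_theo = 0.007782 × 65.38 = 0.5088 g.
Efficiency = m_actual / m_theo = 0.314 / 0.5088 = 61.7 %.

61.7 %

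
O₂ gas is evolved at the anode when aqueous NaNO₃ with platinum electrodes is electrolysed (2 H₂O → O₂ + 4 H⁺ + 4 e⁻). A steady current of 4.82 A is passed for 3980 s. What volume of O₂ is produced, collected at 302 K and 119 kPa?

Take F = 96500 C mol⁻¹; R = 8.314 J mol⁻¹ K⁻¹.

1.05 L

Q = I·t = 4.820 A × 3980.0 s = 19180 C.
n(e⁻) = Q/F = 19180 / 96500 = 0.1988 mol.
4 electrons are transferred per O₂ molecule, so n(O₂) = 0.1988 / 4 = 0.04970 mol.
V = nRT/P = (0.04970 × 8.314 × 302) / (119 × 10³ Pa) = 0.00105 m³ = 1.05 L.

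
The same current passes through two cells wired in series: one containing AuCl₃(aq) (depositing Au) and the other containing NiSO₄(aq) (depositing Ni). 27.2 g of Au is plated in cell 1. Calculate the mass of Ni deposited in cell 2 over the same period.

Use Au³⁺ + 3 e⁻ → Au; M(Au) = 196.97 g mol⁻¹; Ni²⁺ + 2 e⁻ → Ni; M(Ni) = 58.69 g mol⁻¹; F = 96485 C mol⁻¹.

12.2 g

n(Au) = 27.2 / 196.97 = 0.1381 mol.
Since Au³⁺ + 3 e⁻ → Au, n(e⁻) passed = 3 × 0.1381 = 0.4143 mol.
Cells in series carry the same charge, so the same 0.4143 mol of electrons passes through cell 2.
Ni²⁺ + 2 e⁻ → Ni, so n(Ni) = 0.4143 / 2 = 0.2071 mol.
m(Ni) = 0.2071 × 58.69 = 12.2 g.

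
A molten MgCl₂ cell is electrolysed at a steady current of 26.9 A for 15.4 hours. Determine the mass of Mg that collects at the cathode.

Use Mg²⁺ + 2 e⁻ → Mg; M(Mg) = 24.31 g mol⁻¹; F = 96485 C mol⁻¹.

Q = I·t = 26.90 A × 55440 s = 1491000 C.
n(e⁻) = Q/F = 1491000 / 96485 = 15.46 mol.
Mg²⁺ + 2 e⁻ → Mg, so n(Mg) = n(e⁻)/2 = 7.728 mol.
m = n·M = 7.728 × 24.31 = 188 g.

188 g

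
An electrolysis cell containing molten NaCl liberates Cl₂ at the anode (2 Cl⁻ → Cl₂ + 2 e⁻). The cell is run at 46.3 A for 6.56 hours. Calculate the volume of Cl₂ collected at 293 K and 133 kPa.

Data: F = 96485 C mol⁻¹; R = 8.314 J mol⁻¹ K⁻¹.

Q = I·t = 46.30 A × 23616 s = 1093000 C.
n(e⁻) = Q/F = 1093000 / 96485 = 11.33 mol.
2 electrons are transferred per Cl₂ molecule, so n(Cl₂) = 11.33 / 2 = 5.666 mol.
V = nRT/P = (5.666 × 8.314 × 293) / (133 × 10³ Pa) = 0.104 m³ = 104 L.

104 L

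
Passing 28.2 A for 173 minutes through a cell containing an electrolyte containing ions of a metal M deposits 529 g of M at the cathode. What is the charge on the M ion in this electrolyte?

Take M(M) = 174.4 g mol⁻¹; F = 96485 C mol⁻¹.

Q = I·t = 28.20 A × 10380 s = 292700 C, so n(e⁻) = 292700/96485 = 3.034 mol.
n(M) deposited = 529 / 174.4 = 3.033 mol.
Electrons per atom = n(e⁻)/n(M) = 3.034 / 3.033 = 1.00 ≈ 1, so the ion is M⁺.

+1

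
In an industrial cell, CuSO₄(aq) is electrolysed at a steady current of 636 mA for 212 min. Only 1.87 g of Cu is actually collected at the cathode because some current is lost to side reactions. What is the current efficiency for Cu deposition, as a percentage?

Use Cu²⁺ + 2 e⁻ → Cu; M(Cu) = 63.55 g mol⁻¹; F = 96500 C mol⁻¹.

70.2 %

Q = I·t = 0.6360 × 12720 = 8090 C; n(e⁻) = 8090/96500 = 0.08383 mol.
Theoretical n(Cu) = n(e⁻)/2 = 0.04192 mol, i.e. m_theo = 0.04192 × 63.55 = 2.664 g.
Efficiency = m_actual / m_theo = 1.87 / 2.664 = 70.2 %.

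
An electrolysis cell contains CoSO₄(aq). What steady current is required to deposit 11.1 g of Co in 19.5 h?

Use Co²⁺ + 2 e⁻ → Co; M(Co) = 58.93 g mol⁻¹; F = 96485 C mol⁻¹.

n(Co) = 11.1 / 58.93 = 0.1884 mol.
n(e⁻) = 2 × 0.1884 = 0.3767 mol.
Q = n(e⁻)·F = 0.3767 × 96485 = 36350 C.
I = Q/t = 36350 / 70200 s = 0.518 A.

0.518 A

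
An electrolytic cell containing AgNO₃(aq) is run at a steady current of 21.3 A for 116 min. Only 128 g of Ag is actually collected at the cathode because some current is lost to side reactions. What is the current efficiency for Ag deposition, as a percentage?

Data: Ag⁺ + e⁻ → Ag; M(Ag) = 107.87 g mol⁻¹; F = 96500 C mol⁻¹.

77.2 %

Q = I·t = 21.30 × 6960.0 = 148200 C; n(e⁻) = 148200/96500 = 1.536 mol.
Theoretical n(Ag) = n(e⁻)/1 = 1.536 mol, i.e. m_theo = 1.536 × 107.87 = 165.7 g.
Efficiency = m_actual / m_theo = 128 / 165.7 = 77.2 %.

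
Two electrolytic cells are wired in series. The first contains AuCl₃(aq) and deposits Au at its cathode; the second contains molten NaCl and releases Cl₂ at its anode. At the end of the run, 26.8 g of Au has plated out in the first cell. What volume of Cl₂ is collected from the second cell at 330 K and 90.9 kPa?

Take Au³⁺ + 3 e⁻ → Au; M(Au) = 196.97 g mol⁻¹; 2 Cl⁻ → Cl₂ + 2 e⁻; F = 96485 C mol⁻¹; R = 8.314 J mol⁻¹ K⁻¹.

n(Au) = 26.8 / 196.97 = 0.1361 mol, so n(e⁻) = 3 × 0.1361 = 0.4082 mol.
The cells are in series, so the same 0.4082 mol of electrons passes through the second cell.
2 Cl⁻ → Cl₂ + 2 e⁻ — 2 mol e⁻ per mol Cl₂, so n(Cl₂) = 0.4082/2 = 0.2041 mol.
V = nRT/P = (0.2041 × 8.314 × 330) / (90.9 × 10³) = 0.00616 m³ = 6.16 L.

6.16 L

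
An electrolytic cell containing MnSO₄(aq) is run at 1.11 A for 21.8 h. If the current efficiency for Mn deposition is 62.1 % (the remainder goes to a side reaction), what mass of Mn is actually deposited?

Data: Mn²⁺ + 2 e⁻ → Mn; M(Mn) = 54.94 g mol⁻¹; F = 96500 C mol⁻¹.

Q = I·t = 1.110 × 78480 = 87110 C.
n(e⁻) = 87110/96500 = 0.9027 mol; theoretically n(Mn) = 0.9027/2 = 0.4514 mol, m_theo = 24.80 g.
At 62.1 % efficiency, m_actual = 0.621 × 24.80 = 15.4 g.

15.4 g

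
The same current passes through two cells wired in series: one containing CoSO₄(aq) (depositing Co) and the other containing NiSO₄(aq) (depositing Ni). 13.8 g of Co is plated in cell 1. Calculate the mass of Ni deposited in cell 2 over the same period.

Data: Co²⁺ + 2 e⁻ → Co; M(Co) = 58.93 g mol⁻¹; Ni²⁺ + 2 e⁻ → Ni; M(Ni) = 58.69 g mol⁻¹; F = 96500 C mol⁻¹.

13.7 g

n(Co) = 13.8 / 58.93 = 0.2342 mol.
Since Co²⁺ + 2 e⁻ → Co, n(e⁻) passed = 2 × 0.2342 = 0.4684 mol.
Cells in series carry the same charge, so the same 0.4684 mol of electrons passes through cell 2.
Ni²⁺ + 2 e⁻ → Ni, so n(Ni) = 0.4684 / 2 = 0.2342 mol.
m(Ni) = 0.2342 × 58.69 = 13.7 g.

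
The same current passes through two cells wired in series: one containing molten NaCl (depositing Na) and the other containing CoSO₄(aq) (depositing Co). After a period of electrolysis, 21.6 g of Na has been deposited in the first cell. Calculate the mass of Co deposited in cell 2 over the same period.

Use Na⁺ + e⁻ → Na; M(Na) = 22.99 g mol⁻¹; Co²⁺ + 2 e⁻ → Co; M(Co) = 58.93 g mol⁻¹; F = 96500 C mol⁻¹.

27.7 g

n(Na) = 21.6 / 22.99 = 0.9395 mol.
Since Na⁺ + e⁻ → Na, n(e⁻) passed = 1 × 0.9395 = 0.9395 mol.
Cells in series carry the same charge, so the same 0.9395 mol of electrons passes through cell 2.
Co²⁺ + 2 e⁻ → Co, so n(Co) = 0.9395 / 2 = 0.4698 mol.
m(Co) = 0.4698 × 58.93 = 27.7 g.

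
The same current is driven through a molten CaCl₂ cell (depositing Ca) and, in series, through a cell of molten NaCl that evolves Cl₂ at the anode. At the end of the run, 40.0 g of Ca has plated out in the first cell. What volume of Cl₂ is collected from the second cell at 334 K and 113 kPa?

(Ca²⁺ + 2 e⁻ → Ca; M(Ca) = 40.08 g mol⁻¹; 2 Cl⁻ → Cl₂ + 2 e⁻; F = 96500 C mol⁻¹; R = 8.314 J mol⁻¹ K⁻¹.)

n(Ca) = 40.0 / 40.08 = 0.9980 mol, so n(e⁻) = 2 × 0.9980 = 1.996 mol.
The cells are in series, so the same 1.996 mol of electrons passes through the second cell.
2 Cl⁻ → Cl₂ + 2 e⁻ — 2 mol e⁻ per mol Cl₂, so n(Cl₂) = 1.996/2 = 0.9980 mol.
V = nRT/P = (0.9980 × 8.314 × 334) / (113 × 10³) = 0.0245 m³ = 24.5 L.

24.5 L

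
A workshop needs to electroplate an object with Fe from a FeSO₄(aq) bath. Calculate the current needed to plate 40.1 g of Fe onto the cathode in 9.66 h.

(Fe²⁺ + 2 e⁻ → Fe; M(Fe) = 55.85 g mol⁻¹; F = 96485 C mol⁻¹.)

3.98 A

n(Fe) = 40.1 / 55.85 = 0.7180 mol.
n(e⁻) = 2 × 0.7180 = 1.436 mol.
Q = n(e⁻)·F = 1.436 × 96485 = 138600 C.
I = Q/t = 138600 / 34776 s = 3.98 A.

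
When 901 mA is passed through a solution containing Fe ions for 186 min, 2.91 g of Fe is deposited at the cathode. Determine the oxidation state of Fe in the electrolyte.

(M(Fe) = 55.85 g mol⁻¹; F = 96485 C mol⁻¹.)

+2

Q = I·t = 0.9010 A × 11160 s = 10060 C, so n(e⁻) = 10060/96485 = 0.1042 mol.
n(Fe) deposited = 2.91 / 55.85 = 0.05210 mol.
Electrons per atom = n(e⁻)/n(Fe) = 0.1042 / 0.05210 = 2.00 ≈ 2, so the ion is Fe²⁺.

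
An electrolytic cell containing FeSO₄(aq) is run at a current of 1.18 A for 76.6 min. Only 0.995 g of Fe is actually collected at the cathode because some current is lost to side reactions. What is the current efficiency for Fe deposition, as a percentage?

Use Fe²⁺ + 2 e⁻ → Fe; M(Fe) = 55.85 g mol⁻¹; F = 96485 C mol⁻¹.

63.4 %

Q = I·t = 1.180 × 4596.0 = 5423 C; n(e⁻) = 5423/96485 = 0.05621 mol.
Theoretical n(Fe) = n(e⁻)/2 = 0.02810 mol, i.e. m_theo = 0.02810 × 55.85 = 1.570 g.
Efficiency = m_actual / m_theo = 0.995 / 1.570 = 63.4 %.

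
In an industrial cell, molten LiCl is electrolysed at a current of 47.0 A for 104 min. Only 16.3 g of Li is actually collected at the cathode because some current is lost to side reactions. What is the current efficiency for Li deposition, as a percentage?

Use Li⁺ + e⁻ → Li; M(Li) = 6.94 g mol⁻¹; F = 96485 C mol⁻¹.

77.3 %

Q = I·t = 47.00 × 6240.0 = 293300 C; n(e⁻) = 293300/96485 = 3.040 mol.
Theoretical n(Li) = n(e⁻)/1 = 3.040 mol, i.e. m_theo = 3.040 × 6.94 = 21.10 g.
Efficiency = m_actual / m_theo = 16.3 / 21.10 = 77.3 %.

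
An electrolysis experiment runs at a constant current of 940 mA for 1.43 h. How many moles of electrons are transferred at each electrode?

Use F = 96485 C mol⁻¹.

Q = I·t = 0.9400 A × 5148.0 s = 4839 C.
n(e⁻) = Q/F = 4839 / 96485 = 0.0502 mol.

0.0502 mol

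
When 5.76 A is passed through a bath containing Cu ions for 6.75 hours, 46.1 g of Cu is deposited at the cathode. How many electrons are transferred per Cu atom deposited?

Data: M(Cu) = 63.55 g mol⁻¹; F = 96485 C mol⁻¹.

Q = I·t = 5.760 A × 24300 s = 140000 C, so n(e⁻) = 140000/96485 = 1.451 mol.
n(Cu) deposited = 46.1 / 63.55 = 0.7254 mol.
Electrons per atom = n(e⁻)/n(Cu) = 1.451 / 0.7254 = 2.00 ≈ 2, so the ion is Cu²⁺.

2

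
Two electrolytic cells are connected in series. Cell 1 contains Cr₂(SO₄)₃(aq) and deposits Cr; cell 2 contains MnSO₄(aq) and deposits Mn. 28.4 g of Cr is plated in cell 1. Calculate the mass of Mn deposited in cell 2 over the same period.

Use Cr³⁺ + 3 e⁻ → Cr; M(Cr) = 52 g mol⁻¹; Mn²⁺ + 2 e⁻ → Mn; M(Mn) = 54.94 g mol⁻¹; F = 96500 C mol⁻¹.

45.0 g

n(Cr) = 28.4 / 52 = 0.5462 mol.
Since Cr³⁺ + 3 e⁻ → Cr, n(e⁻) passed = 3 × 0.5462 = 1.638 mol.
Cells in series carry the same charge, so the same 1.638 mol of electrons passes through cell 2.
Mn²⁺ + 2 e⁻ → Mn, so n(Mn) = 1.638 / 2 = 0.8192 mol.
m(Mn) = 0.8192 × 54.94 = 45.0 g.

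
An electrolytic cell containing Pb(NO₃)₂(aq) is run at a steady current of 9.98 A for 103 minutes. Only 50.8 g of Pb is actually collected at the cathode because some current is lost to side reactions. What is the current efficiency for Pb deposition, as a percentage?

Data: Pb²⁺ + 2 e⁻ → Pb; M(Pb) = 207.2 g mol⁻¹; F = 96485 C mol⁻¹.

76.7 %

Q = I·t = 9.980 × 6180.0 = 61680 C; n(e⁻) = 61680/96485 = 0.6392 mol.
Theoretical n(Pb) = n(e⁻)/2 = 0.3196 mol, i.e. m_theo = 0.3196 × 207.2 = 66.22 g.
Efficiency = m_actual / m_theo = 50.8 / 66.22 = 76.7 %.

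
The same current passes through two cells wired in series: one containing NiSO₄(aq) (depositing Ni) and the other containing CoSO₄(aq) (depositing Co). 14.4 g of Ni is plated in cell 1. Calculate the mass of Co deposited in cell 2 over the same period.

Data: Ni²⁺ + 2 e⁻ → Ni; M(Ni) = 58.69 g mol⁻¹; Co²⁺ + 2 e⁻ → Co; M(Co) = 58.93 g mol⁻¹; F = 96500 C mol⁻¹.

n(Ni) = 14.4 / 58.69 = 0.2454 mol.
Since Ni²⁺ + 2 e⁻ → Ni, n(e⁻) passed = 2 × 0.2454 = 0.4907 mol.
Cells in series carry the same charge, so the same 0.4907 mol of electrons passes through cell 2.
Co²⁺ + 2 e⁻ → Co, so n(Co) = 0.4907 / 2 = 0.2454 mol.
m(Co) = 0.2454 × 58.93 = 14.5 g.

14.5 g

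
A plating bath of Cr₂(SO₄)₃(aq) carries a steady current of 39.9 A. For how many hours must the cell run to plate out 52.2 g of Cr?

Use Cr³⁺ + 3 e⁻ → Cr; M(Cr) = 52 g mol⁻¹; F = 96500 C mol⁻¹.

2.02 h

n(Cr) = m/M = 52.2 / 52 = 1.004 mol.
Each Cr atom requires 3 electrons, so n(e⁻) = 3 × 1.004 = 3.012 mol.
Q = n(e⁻)·F = 3.012 × 96500 = 290600 C.
t = Q/I = 290600 / 39.90 A = 7284 s = 2.02 h.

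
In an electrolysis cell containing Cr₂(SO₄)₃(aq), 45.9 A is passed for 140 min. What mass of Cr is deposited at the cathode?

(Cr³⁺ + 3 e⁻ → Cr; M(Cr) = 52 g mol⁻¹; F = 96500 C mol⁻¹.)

Q = I·t = 45.90 A × 8400.0 s = 385600 C.
n(e⁻) = Q/F = 385600 / 96500 = 3.995 mol.
Cr³⁺ + 3 e⁻ → Cr, so n(Cr) = n(e⁻)/3 = 1.332 mol.
m = n·M = 1.332 × 52 = 69.3 g.

69.3 g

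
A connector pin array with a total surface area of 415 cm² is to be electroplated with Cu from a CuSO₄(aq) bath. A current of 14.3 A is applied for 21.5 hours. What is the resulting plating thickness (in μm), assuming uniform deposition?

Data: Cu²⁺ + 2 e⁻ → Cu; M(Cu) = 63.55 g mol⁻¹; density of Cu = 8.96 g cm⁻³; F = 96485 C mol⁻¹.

980 μm

Q = I·t = 14.30 × 77400 = 1107000 C; n(e⁻) = 11.47 mol.
n(Cu) = n(e⁻)/2 = 5.736 mol, so m = 5.736 × 63.55 = 364.5 g.
Volume = m/ρ = 364.5 / 8.96 = 40.68 cm³.
Thickness = V/A = 40.68 / 415 = 0.0980 cm = 980 μm.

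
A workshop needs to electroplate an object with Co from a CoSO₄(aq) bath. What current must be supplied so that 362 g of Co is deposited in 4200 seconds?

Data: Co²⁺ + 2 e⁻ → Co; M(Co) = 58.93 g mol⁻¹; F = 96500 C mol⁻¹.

282 A

n(Co) = 362 / 58.93 = 6.143 mol.
n(e⁻) = 2 × 6.143 = 12.29 mol.
Q = n(e⁻)·F = 12.29 × 96500 = 1186000 C.
I = Q/t = 1186000 / 4200.0 s = 282 A.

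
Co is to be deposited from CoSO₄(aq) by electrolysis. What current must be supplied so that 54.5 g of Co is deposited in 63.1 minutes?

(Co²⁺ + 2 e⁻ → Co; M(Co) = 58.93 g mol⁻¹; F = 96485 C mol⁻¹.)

47.1 A

n(Co) = 54.5 / 58.93 = 0.9248 mol.
n(e⁻) = 2 × 0.9248 = 1.850 mol.
Q = n(e⁻)·F = 1.850 × 96485 = 178500 C.
I = Q/t = 178500 / 3786.0 s = 47.1 A.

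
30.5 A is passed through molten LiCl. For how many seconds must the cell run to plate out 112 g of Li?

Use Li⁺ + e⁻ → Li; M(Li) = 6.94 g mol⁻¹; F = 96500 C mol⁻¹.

51100 s

n(Li) = m/M = 112 / 6.94 = 16.14 mol.
Each Li atom requires 1 electron, so n(e⁻) = 1 × 16.14 = 16.14 mol.
Q = n(e⁻)·F = 16.14 × 96500 = 1557000 C.
t = Q/I = 1557000 / 30.50 A = 51060 s.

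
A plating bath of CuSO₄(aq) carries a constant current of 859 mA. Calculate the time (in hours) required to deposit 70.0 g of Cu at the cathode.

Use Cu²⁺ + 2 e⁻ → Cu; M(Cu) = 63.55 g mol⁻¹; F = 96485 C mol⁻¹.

68.7 h

n(Cu) = m/M = 70.0 / 63.55 = 1.101 mol.
Each Cu atom requires 2 electrons, so n(e⁻) = 2 × 1.101 = 2.203 mol.
Q = n(e⁻)·F = 2.203 × 96485 = 212600 C.
t = Q/I = 212600 / 0.8590 A = 247400 s = 68.7 h.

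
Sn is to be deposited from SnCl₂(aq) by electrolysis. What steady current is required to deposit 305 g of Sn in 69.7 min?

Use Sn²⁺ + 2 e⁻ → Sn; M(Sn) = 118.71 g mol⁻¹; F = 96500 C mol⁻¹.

119 A

n(Sn) = 305 / 118.71 = 2.569 mol.
n(e⁻) = 2 × 2.569 = 5.139 mol.
Q = n(e⁻)·F = 5.139 × 96500 = 495900 C.
I = Q/t = 495900 / 4182.0 s = 119 A.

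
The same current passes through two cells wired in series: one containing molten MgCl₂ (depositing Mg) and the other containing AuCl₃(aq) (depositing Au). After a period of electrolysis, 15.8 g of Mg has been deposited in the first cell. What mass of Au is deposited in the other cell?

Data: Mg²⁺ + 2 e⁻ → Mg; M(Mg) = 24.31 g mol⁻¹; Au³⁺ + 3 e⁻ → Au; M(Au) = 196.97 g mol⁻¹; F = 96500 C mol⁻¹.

n(Mg) = 15.8 / 24.31 = 0.6499 mol.
Since Mg²⁺ + 2 e⁻ → Mg, n(e⁻) passed = 2 × 0.6499 = 1.300 mol.
Cells in series carry the same charge, so the same 1.300 mol of electrons passes through cell 2.
Au³⁺ + 3 e⁻ → Au, so n(Au) = 1.300 / 3 = 0.4333 mol.
m(Au) = 0.4333 × 196.97 = 85.3 g.

85.3 g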